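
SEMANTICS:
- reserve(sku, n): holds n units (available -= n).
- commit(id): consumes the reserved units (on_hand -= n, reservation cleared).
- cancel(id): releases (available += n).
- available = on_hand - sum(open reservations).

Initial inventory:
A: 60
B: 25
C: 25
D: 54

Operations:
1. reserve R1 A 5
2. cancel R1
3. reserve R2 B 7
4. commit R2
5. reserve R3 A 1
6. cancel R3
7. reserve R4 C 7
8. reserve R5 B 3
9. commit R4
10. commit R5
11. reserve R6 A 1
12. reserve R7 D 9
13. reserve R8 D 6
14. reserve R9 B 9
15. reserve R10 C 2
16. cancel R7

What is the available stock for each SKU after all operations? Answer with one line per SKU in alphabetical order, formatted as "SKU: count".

Answer: A: 59
B: 6
C: 16
D: 48

Derivation:
Step 1: reserve R1 A 5 -> on_hand[A=60 B=25 C=25 D=54] avail[A=55 B=25 C=25 D=54] open={R1}
Step 2: cancel R1 -> on_hand[A=60 B=25 C=25 D=54] avail[A=60 B=25 C=25 D=54] open={}
Step 3: reserve R2 B 7 -> on_hand[A=60 B=25 C=25 D=54] avail[A=60 B=18 C=25 D=54] open={R2}
Step 4: commit R2 -> on_hand[A=60 B=18 C=25 D=54] avail[A=60 B=18 C=25 D=54] open={}
Step 5: reserve R3 A 1 -> on_hand[A=60 B=18 C=25 D=54] avail[A=59 B=18 C=25 D=54] open={R3}
Step 6: cancel R3 -> on_hand[A=60 B=18 C=25 D=54] avail[A=60 B=18 C=25 D=54] open={}
Step 7: reserve R4 C 7 -> on_hand[A=60 B=18 C=25 D=54] avail[A=60 B=18 C=18 D=54] open={R4}
Step 8: reserve R5 B 3 -> on_hand[A=60 B=18 C=25 D=54] avail[A=60 B=15 C=18 D=54] open={R4,R5}
Step 9: commit R4 -> on_hand[A=60 B=18 C=18 D=54] avail[A=60 B=15 C=18 D=54] open={R5}
Step 10: commit R5 -> on_hand[A=60 B=15 C=18 D=54] avail[A=60 B=15 C=18 D=54] open={}
Step 11: reserve R6 A 1 -> on_hand[A=60 B=15 C=18 D=54] avail[A=59 B=15 C=18 D=54] open={R6}
Step 12: reserve R7 D 9 -> on_hand[A=60 B=15 C=18 D=54] avail[A=59 B=15 C=18 D=45] open={R6,R7}
Step 13: reserve R8 D 6 -> on_hand[A=60 B=15 C=18 D=54] avail[A=59 B=15 C=18 D=39] open={R6,R7,R8}
Step 14: reserve R9 B 9 -> on_hand[A=60 B=15 C=18 D=54] avail[A=59 B=6 C=18 D=39] open={R6,R7,R8,R9}
Step 15: reserve R10 C 2 -> on_hand[A=60 B=15 C=18 D=54] avail[A=59 B=6 C=16 D=39] open={R10,R6,R7,R8,R9}
Step 16: cancel R7 -> on_hand[A=60 B=15 C=18 D=54] avail[A=59 B=6 C=16 D=48] open={R10,R6,R8,R9}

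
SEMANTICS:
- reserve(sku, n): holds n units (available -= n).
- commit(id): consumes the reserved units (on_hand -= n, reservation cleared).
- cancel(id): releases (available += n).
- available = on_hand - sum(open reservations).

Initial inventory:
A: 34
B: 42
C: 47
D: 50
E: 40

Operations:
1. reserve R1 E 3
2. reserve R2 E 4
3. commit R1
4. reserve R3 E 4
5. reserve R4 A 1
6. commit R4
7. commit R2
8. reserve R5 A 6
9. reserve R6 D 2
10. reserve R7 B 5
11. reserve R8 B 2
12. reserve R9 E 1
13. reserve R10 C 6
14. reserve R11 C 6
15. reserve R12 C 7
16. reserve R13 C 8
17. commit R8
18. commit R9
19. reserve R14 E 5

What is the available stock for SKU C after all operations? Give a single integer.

Answer: 20

Derivation:
Step 1: reserve R1 E 3 -> on_hand[A=34 B=42 C=47 D=50 E=40] avail[A=34 B=42 C=47 D=50 E=37] open={R1}
Step 2: reserve R2 E 4 -> on_hand[A=34 B=42 C=47 D=50 E=40] avail[A=34 B=42 C=47 D=50 E=33] open={R1,R2}
Step 3: commit R1 -> on_hand[A=34 B=42 C=47 D=50 E=37] avail[A=34 B=42 C=47 D=50 E=33] open={R2}
Step 4: reserve R3 E 4 -> on_hand[A=34 B=42 C=47 D=50 E=37] avail[A=34 B=42 C=47 D=50 E=29] open={R2,R3}
Step 5: reserve R4 A 1 -> on_hand[A=34 B=42 C=47 D=50 E=37] avail[A=33 B=42 C=47 D=50 E=29] open={R2,R3,R4}
Step 6: commit R4 -> on_hand[A=33 B=42 C=47 D=50 E=37] avail[A=33 B=42 C=47 D=50 E=29] open={R2,R3}
Step 7: commit R2 -> on_hand[A=33 B=42 C=47 D=50 E=33] avail[A=33 B=42 C=47 D=50 E=29] open={R3}
Step 8: reserve R5 A 6 -> on_hand[A=33 B=42 C=47 D=50 E=33] avail[A=27 B=42 C=47 D=50 E=29] open={R3,R5}
Step 9: reserve R6 D 2 -> on_hand[A=33 B=42 C=47 D=50 E=33] avail[A=27 B=42 C=47 D=48 E=29] open={R3,R5,R6}
Step 10: reserve R7 B 5 -> on_hand[A=33 B=42 C=47 D=50 E=33] avail[A=27 B=37 C=47 D=48 E=29] open={R3,R5,R6,R7}
Step 11: reserve R8 B 2 -> on_hand[A=33 B=42 C=47 D=50 E=33] avail[A=27 B=35 C=47 D=48 E=29] open={R3,R5,R6,R7,R8}
Step 12: reserve R9 E 1 -> on_hand[A=33 B=42 C=47 D=50 E=33] avail[A=27 B=35 C=47 D=48 E=28] open={R3,R5,R6,R7,R8,R9}
Step 13: reserve R10 C 6 -> on_hand[A=33 B=42 C=47 D=50 E=33] avail[A=27 B=35 C=41 D=48 E=28] open={R10,R3,R5,R6,R7,R8,R9}
Step 14: reserve R11 C 6 -> on_hand[A=33 B=42 C=47 D=50 E=33] avail[A=27 B=35 C=35 D=48 E=28] open={R10,R11,R3,R5,R6,R7,R8,R9}
Step 15: reserve R12 C 7 -> on_hand[A=33 B=42 C=47 D=50 E=33] avail[A=27 B=35 C=28 D=48 E=28] open={R10,R11,R12,R3,R5,R6,R7,R8,R9}
Step 16: reserve R13 C 8 -> on_hand[A=33 B=42 C=47 D=50 E=33] avail[A=27 B=35 C=20 D=48 E=28] open={R10,R11,R12,R13,R3,R5,R6,R7,R8,R9}
Step 17: commit R8 -> on_hand[A=33 B=40 C=47 D=50 E=33] avail[A=27 B=35 C=20 D=48 E=28] open={R10,R11,R12,R13,R3,R5,R6,R7,R9}
Step 18: commit R9 -> on_hand[A=33 B=40 C=47 D=50 E=32] avail[A=27 B=35 C=20 D=48 E=28] open={R10,R11,R12,R13,R3,R5,R6,R7}
Step 19: reserve R14 E 5 -> on_hand[A=33 B=40 C=47 D=50 E=32] avail[A=27 B=35 C=20 D=48 E=23] open={R10,R11,R12,R13,R14,R3,R5,R6,R7}
Final available[C] = 20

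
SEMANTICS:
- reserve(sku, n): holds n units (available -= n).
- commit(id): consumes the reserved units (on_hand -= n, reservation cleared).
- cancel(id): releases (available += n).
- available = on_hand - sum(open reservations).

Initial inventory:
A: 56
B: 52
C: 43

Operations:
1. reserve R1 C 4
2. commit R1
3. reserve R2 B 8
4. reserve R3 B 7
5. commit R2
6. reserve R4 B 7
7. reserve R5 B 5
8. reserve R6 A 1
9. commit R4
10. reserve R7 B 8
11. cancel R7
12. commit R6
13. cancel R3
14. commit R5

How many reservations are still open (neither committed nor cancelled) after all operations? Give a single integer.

Step 1: reserve R1 C 4 -> on_hand[A=56 B=52 C=43] avail[A=56 B=52 C=39] open={R1}
Step 2: commit R1 -> on_hand[A=56 B=52 C=39] avail[A=56 B=52 C=39] open={}
Step 3: reserve R2 B 8 -> on_hand[A=56 B=52 C=39] avail[A=56 B=44 C=39] open={R2}
Step 4: reserve R3 B 7 -> on_hand[A=56 B=52 C=39] avail[A=56 B=37 C=39] open={R2,R3}
Step 5: commit R2 -> on_hand[A=56 B=44 C=39] avail[A=56 B=37 C=39] open={R3}
Step 6: reserve R4 B 7 -> on_hand[A=56 B=44 C=39] avail[A=56 B=30 C=39] open={R3,R4}
Step 7: reserve R5 B 5 -> on_hand[A=56 B=44 C=39] avail[A=56 B=25 C=39] open={R3,R4,R5}
Step 8: reserve R6 A 1 -> on_hand[A=56 B=44 C=39] avail[A=55 B=25 C=39] open={R3,R4,R5,R6}
Step 9: commit R4 -> on_hand[A=56 B=37 C=39] avail[A=55 B=25 C=39] open={R3,R5,R6}
Step 10: reserve R7 B 8 -> on_hand[A=56 B=37 C=39] avail[A=55 B=17 C=39] open={R3,R5,R6,R7}
Step 11: cancel R7 -> on_hand[A=56 B=37 C=39] avail[A=55 B=25 C=39] open={R3,R5,R6}
Step 12: commit R6 -> on_hand[A=55 B=37 C=39] avail[A=55 B=25 C=39] open={R3,R5}
Step 13: cancel R3 -> on_hand[A=55 B=37 C=39] avail[A=55 B=32 C=39] open={R5}
Step 14: commit R5 -> on_hand[A=55 B=32 C=39] avail[A=55 B=32 C=39] open={}
Open reservations: [] -> 0

Answer: 0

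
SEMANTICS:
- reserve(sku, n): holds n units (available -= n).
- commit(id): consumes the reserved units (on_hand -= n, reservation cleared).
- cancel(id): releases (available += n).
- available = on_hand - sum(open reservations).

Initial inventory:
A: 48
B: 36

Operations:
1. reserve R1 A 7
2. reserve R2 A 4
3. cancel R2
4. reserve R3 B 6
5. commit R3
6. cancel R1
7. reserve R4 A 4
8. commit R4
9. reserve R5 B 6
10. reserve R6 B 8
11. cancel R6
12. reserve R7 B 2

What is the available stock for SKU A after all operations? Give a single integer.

Answer: 44

Derivation:
Step 1: reserve R1 A 7 -> on_hand[A=48 B=36] avail[A=41 B=36] open={R1}
Step 2: reserve R2 A 4 -> on_hand[A=48 B=36] avail[A=37 B=36] open={R1,R2}
Step 3: cancel R2 -> on_hand[A=48 B=36] avail[A=41 B=36] open={R1}
Step 4: reserve R3 B 6 -> on_hand[A=48 B=36] avail[A=41 B=30] open={R1,R3}
Step 5: commit R3 -> on_hand[A=48 B=30] avail[A=41 B=30] open={R1}
Step 6: cancel R1 -> on_hand[A=48 B=30] avail[A=48 B=30] open={}
Step 7: reserve R4 A 4 -> on_hand[A=48 B=30] avail[A=44 B=30] open={R4}
Step 8: commit R4 -> on_hand[A=44 B=30] avail[A=44 B=30] open={}
Step 9: reserve R5 B 6 -> on_hand[A=44 B=30] avail[A=44 B=24] open={R5}
Step 10: reserve R6 B 8 -> on_hand[A=44 B=30] avail[A=44 B=16] open={R5,R6}
Step 11: cancel R6 -> on_hand[A=44 B=30] avail[A=44 B=24] open={R5}
Step 12: reserve R7 B 2 -> on_hand[A=44 B=30] avail[A=44 B=22] open={R5,R7}
Final available[A] = 44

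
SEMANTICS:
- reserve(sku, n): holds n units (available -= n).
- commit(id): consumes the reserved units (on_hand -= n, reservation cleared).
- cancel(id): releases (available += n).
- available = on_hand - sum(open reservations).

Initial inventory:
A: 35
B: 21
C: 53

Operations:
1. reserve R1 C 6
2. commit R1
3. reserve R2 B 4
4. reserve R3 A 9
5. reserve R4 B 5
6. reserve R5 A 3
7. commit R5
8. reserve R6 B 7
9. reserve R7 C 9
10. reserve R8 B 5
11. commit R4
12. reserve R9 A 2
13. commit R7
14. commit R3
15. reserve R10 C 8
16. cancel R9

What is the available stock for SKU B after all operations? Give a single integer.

Answer: 0

Derivation:
Step 1: reserve R1 C 6 -> on_hand[A=35 B=21 C=53] avail[A=35 B=21 C=47] open={R1}
Step 2: commit R1 -> on_hand[A=35 B=21 C=47] avail[A=35 B=21 C=47] open={}
Step 3: reserve R2 B 4 -> on_hand[A=35 B=21 C=47] avail[A=35 B=17 C=47] open={R2}
Step 4: reserve R3 A 9 -> on_hand[A=35 B=21 C=47] avail[A=26 B=17 C=47] open={R2,R3}
Step 5: reserve R4 B 5 -> on_hand[A=35 B=21 C=47] avail[A=26 B=12 C=47] open={R2,R3,R4}
Step 6: reserve R5 A 3 -> on_hand[A=35 B=21 C=47] avail[A=23 B=12 C=47] open={R2,R3,R4,R5}
Step 7: commit R5 -> on_hand[A=32 B=21 C=47] avail[A=23 B=12 C=47] open={R2,R3,R4}
Step 8: reserve R6 B 7 -> on_hand[A=32 B=21 C=47] avail[A=23 B=5 C=47] open={R2,R3,R4,R6}
Step 9: reserve R7 C 9 -> on_hand[A=32 B=21 C=47] avail[A=23 B=5 C=38] open={R2,R3,R4,R6,R7}
Step 10: reserve R8 B 5 -> on_hand[A=32 B=21 C=47] avail[A=23 B=0 C=38] open={R2,R3,R4,R6,R7,R8}
Step 11: commit R4 -> on_hand[A=32 B=16 C=47] avail[A=23 B=0 C=38] open={R2,R3,R6,R7,R8}
Step 12: reserve R9 A 2 -> on_hand[A=32 B=16 C=47] avail[A=21 B=0 C=38] open={R2,R3,R6,R7,R8,R9}
Step 13: commit R7 -> on_hand[A=32 B=16 C=38] avail[A=21 B=0 C=38] open={R2,R3,R6,R8,R9}
Step 14: commit R3 -> on_hand[A=23 B=16 C=38] avail[A=21 B=0 C=38] open={R2,R6,R8,R9}
Step 15: reserve R10 C 8 -> on_hand[A=23 B=16 C=38] avail[A=21 B=0 C=30] open={R10,R2,R6,R8,R9}
Step 16: cancel R9 -> on_hand[A=23 B=16 C=38] avail[A=23 B=0 C=30] open={R10,R2,R6,R8}
Final available[B] = 0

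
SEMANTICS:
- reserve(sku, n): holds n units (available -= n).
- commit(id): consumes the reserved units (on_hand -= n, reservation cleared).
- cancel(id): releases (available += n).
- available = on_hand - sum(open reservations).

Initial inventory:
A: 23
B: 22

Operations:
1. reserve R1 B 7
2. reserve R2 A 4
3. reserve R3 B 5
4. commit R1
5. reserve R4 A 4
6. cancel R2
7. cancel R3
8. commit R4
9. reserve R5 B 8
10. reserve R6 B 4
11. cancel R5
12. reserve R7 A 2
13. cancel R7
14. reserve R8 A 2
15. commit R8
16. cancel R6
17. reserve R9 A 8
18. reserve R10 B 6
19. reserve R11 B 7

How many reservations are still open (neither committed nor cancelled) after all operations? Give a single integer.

Step 1: reserve R1 B 7 -> on_hand[A=23 B=22] avail[A=23 B=15] open={R1}
Step 2: reserve R2 A 4 -> on_hand[A=23 B=22] avail[A=19 B=15] open={R1,R2}
Step 3: reserve R3 B 5 -> on_hand[A=23 B=22] avail[A=19 B=10] open={R1,R2,R3}
Step 4: commit R1 -> on_hand[A=23 B=15] avail[A=19 B=10] open={R2,R3}
Step 5: reserve R4 A 4 -> on_hand[A=23 B=15] avail[A=15 B=10] open={R2,R3,R4}
Step 6: cancel R2 -> on_hand[A=23 B=15] avail[A=19 B=10] open={R3,R4}
Step 7: cancel R3 -> on_hand[A=23 B=15] avail[A=19 B=15] open={R4}
Step 8: commit R4 -> on_hand[A=19 B=15] avail[A=19 B=15] open={}
Step 9: reserve R5 B 8 -> on_hand[A=19 B=15] avail[A=19 B=7] open={R5}
Step 10: reserve R6 B 4 -> on_hand[A=19 B=15] avail[A=19 B=3] open={R5,R6}
Step 11: cancel R5 -> on_hand[A=19 B=15] avail[A=19 B=11] open={R6}
Step 12: reserve R7 A 2 -> on_hand[A=19 B=15] avail[A=17 B=11] open={R6,R7}
Step 13: cancel R7 -> on_hand[A=19 B=15] avail[A=19 B=11] open={R6}
Step 14: reserve R8 A 2 -> on_hand[A=19 B=15] avail[A=17 B=11] open={R6,R8}
Step 15: commit R8 -> on_hand[A=17 B=15] avail[A=17 B=11] open={R6}
Step 16: cancel R6 -> on_hand[A=17 B=15] avail[A=17 B=15] open={}
Step 17: reserve R9 A 8 -> on_hand[A=17 B=15] avail[A=9 B=15] open={R9}
Step 18: reserve R10 B 6 -> on_hand[A=17 B=15] avail[A=9 B=9] open={R10,R9}
Step 19: reserve R11 B 7 -> on_hand[A=17 B=15] avail[A=9 B=2] open={R10,R11,R9}
Open reservations: ['R10', 'R11', 'R9'] -> 3

Answer: 3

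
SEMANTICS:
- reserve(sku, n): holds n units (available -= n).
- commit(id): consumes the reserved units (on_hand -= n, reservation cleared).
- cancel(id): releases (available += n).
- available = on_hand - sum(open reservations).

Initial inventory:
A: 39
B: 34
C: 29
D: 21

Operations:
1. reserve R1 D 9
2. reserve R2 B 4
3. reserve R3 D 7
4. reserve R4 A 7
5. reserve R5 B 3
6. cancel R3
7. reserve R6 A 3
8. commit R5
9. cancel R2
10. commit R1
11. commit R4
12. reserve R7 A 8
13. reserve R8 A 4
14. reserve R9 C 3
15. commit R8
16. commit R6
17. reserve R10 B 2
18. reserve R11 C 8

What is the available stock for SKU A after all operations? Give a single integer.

Answer: 17

Derivation:
Step 1: reserve R1 D 9 -> on_hand[A=39 B=34 C=29 D=21] avail[A=39 B=34 C=29 D=12] open={R1}
Step 2: reserve R2 B 4 -> on_hand[A=39 B=34 C=29 D=21] avail[A=39 B=30 C=29 D=12] open={R1,R2}
Step 3: reserve R3 D 7 -> on_hand[A=39 B=34 C=29 D=21] avail[A=39 B=30 C=29 D=5] open={R1,R2,R3}
Step 4: reserve R4 A 7 -> on_hand[A=39 B=34 C=29 D=21] avail[A=32 B=30 C=29 D=5] open={R1,R2,R3,R4}
Step 5: reserve R5 B 3 -> on_hand[A=39 B=34 C=29 D=21] avail[A=32 B=27 C=29 D=5] open={R1,R2,R3,R4,R5}
Step 6: cancel R3 -> on_hand[A=39 B=34 C=29 D=21] avail[A=32 B=27 C=29 D=12] open={R1,R2,R4,R5}
Step 7: reserve R6 A 3 -> on_hand[A=39 B=34 C=29 D=21] avail[A=29 B=27 C=29 D=12] open={R1,R2,R4,R5,R6}
Step 8: commit R5 -> on_hand[A=39 B=31 C=29 D=21] avail[A=29 B=27 C=29 D=12] open={R1,R2,R4,R6}
Step 9: cancel R2 -> on_hand[A=39 B=31 C=29 D=21] avail[A=29 B=31 C=29 D=12] open={R1,R4,R6}
Step 10: commit R1 -> on_hand[A=39 B=31 C=29 D=12] avail[A=29 B=31 C=29 D=12] open={R4,R6}
Step 11: commit R4 -> on_hand[A=32 B=31 C=29 D=12] avail[A=29 B=31 C=29 D=12] open={R6}
Step 12: reserve R7 A 8 -> on_hand[A=32 B=31 C=29 D=12] avail[A=21 B=31 C=29 D=12] open={R6,R7}
Step 13: reserve R8 A 4 -> on_hand[A=32 B=31 C=29 D=12] avail[A=17 B=31 C=29 D=12] open={R6,R7,R8}
Step 14: reserve R9 C 3 -> on_hand[A=32 B=31 C=29 D=12] avail[A=17 B=31 C=26 D=12] open={R6,R7,R8,R9}
Step 15: commit R8 -> on_hand[A=28 B=31 C=29 D=12] avail[A=17 B=31 C=26 D=12] open={R6,R7,R9}
Step 16: commit R6 -> on_hand[A=25 B=31 C=29 D=12] avail[A=17 B=31 C=26 D=12] open={R7,R9}
Step 17: reserve R10 B 2 -> on_hand[A=25 B=31 C=29 D=12] avail[A=17 B=29 C=26 D=12] open={R10,R7,R9}
Step 18: reserve R11 C 8 -> on_hand[A=25 B=31 C=29 D=12] avail[A=17 B=29 C=18 D=12] open={R10,R11,R7,R9}
Final available[A] = 17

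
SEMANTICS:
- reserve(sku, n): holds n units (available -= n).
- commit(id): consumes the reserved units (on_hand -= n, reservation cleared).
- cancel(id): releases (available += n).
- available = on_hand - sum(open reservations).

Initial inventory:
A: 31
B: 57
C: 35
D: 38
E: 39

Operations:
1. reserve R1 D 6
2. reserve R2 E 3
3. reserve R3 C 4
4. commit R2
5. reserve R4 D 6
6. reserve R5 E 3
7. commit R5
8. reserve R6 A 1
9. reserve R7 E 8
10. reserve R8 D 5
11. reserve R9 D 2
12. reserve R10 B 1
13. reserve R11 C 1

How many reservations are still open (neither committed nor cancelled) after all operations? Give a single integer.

Step 1: reserve R1 D 6 -> on_hand[A=31 B=57 C=35 D=38 E=39] avail[A=31 B=57 C=35 D=32 E=39] open={R1}
Step 2: reserve R2 E 3 -> on_hand[A=31 B=57 C=35 D=38 E=39] avail[A=31 B=57 C=35 D=32 E=36] open={R1,R2}
Step 3: reserve R3 C 4 -> on_hand[A=31 B=57 C=35 D=38 E=39] avail[A=31 B=57 C=31 D=32 E=36] open={R1,R2,R3}
Step 4: commit R2 -> on_hand[A=31 B=57 C=35 D=38 E=36] avail[A=31 B=57 C=31 D=32 E=36] open={R1,R3}
Step 5: reserve R4 D 6 -> on_hand[A=31 B=57 C=35 D=38 E=36] avail[A=31 B=57 C=31 D=26 E=36] open={R1,R3,R4}
Step 6: reserve R5 E 3 -> on_hand[A=31 B=57 C=35 D=38 E=36] avail[A=31 B=57 C=31 D=26 E=33] open={R1,R3,R4,R5}
Step 7: commit R5 -> on_hand[A=31 B=57 C=35 D=38 E=33] avail[A=31 B=57 C=31 D=26 E=33] open={R1,R3,R4}
Step 8: reserve R6 A 1 -> on_hand[A=31 B=57 C=35 D=38 E=33] avail[A=30 B=57 C=31 D=26 E=33] open={R1,R3,R4,R6}
Step 9: reserve R7 E 8 -> on_hand[A=31 B=57 C=35 D=38 E=33] avail[A=30 B=57 C=31 D=26 E=25] open={R1,R3,R4,R6,R7}
Step 10: reserve R8 D 5 -> on_hand[A=31 B=57 C=35 D=38 E=33] avail[A=30 B=57 C=31 D=21 E=25] open={R1,R3,R4,R6,R7,R8}
Step 11: reserve R9 D 2 -> on_hand[A=31 B=57 C=35 D=38 E=33] avail[A=30 B=57 C=31 D=19 E=25] open={R1,R3,R4,R6,R7,R8,R9}
Step 12: reserve R10 B 1 -> on_hand[A=31 B=57 C=35 D=38 E=33] avail[A=30 B=56 C=31 D=19 E=25] open={R1,R10,R3,R4,R6,R7,R8,R9}
Step 13: reserve R11 C 1 -> on_hand[A=31 B=57 C=35 D=38 E=33] avail[A=30 B=56 C=30 D=19 E=25] open={R1,R10,R11,R3,R4,R6,R7,R8,R9}
Open reservations: ['R1', 'R10', 'R11', 'R3', 'R4', 'R6', 'R7', 'R8', 'R9'] -> 9

Answer: 9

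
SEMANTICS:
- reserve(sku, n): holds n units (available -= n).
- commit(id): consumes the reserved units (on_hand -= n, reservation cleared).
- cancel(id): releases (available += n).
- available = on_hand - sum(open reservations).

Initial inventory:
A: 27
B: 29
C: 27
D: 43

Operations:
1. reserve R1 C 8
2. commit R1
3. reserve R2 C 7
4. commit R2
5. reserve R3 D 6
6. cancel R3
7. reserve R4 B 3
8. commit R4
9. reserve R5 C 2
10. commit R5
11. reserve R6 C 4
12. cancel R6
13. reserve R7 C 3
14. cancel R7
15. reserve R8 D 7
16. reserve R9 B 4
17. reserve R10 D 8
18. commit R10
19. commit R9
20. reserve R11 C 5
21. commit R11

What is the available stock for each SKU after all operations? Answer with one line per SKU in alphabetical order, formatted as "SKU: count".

Step 1: reserve R1 C 8 -> on_hand[A=27 B=29 C=27 D=43] avail[A=27 B=29 C=19 D=43] open={R1}
Step 2: commit R1 -> on_hand[A=27 B=29 C=19 D=43] avail[A=27 B=29 C=19 D=43] open={}
Step 3: reserve R2 C 7 -> on_hand[A=27 B=29 C=19 D=43] avail[A=27 B=29 C=12 D=43] open={R2}
Step 4: commit R2 -> on_hand[A=27 B=29 C=12 D=43] avail[A=27 B=29 C=12 D=43] open={}
Step 5: reserve R3 D 6 -> on_hand[A=27 B=29 C=12 D=43] avail[A=27 B=29 C=12 D=37] open={R3}
Step 6: cancel R3 -> on_hand[A=27 B=29 C=12 D=43] avail[A=27 B=29 C=12 D=43] open={}
Step 7: reserve R4 B 3 -> on_hand[A=27 B=29 C=12 D=43] avail[A=27 B=26 C=12 D=43] open={R4}
Step 8: commit R4 -> on_hand[A=27 B=26 C=12 D=43] avail[A=27 B=26 C=12 D=43] open={}
Step 9: reserve R5 C 2 -> on_hand[A=27 B=26 C=12 D=43] avail[A=27 B=26 C=10 D=43] open={R5}
Step 10: commit R5 -> on_hand[A=27 B=26 C=10 D=43] avail[A=27 B=26 C=10 D=43] open={}
Step 11: reserve R6 C 4 -> on_hand[A=27 B=26 C=10 D=43] avail[A=27 B=26 C=6 D=43] open={R6}
Step 12: cancel R6 -> on_hand[A=27 B=26 C=10 D=43] avail[A=27 B=26 C=10 D=43] open={}
Step 13: reserve R7 C 3 -> on_hand[A=27 B=26 C=10 D=43] avail[A=27 B=26 C=7 D=43] open={R7}
Step 14: cancel R7 -> on_hand[A=27 B=26 C=10 D=43] avail[A=27 B=26 C=10 D=43] open={}
Step 15: reserve R8 D 7 -> on_hand[A=27 B=26 C=10 D=43] avail[A=27 B=26 C=10 D=36] open={R8}
Step 16: reserve R9 B 4 -> on_hand[A=27 B=26 C=10 D=43] avail[A=27 B=22 C=10 D=36] open={R8,R9}
Step 17: reserve R10 D 8 -> on_hand[A=27 B=26 C=10 D=43] avail[A=27 B=22 C=10 D=28] open={R10,R8,R9}
Step 18: commit R10 -> on_hand[A=27 B=26 C=10 D=35] avail[A=27 B=22 C=10 D=28] open={R8,R9}
Step 19: commit R9 -> on_hand[A=27 B=22 C=10 D=35] avail[A=27 B=22 C=10 D=28] open={R8}
Step 20: reserve R11 C 5 -> on_hand[A=27 B=22 C=10 D=35] avail[A=27 B=22 C=5 D=28] open={R11,R8}
Step 21: commit R11 -> on_hand[A=27 B=22 C=5 D=35] avail[A=27 B=22 C=5 D=28] open={R8}

Answer: A: 27
B: 22
C: 5
D: 28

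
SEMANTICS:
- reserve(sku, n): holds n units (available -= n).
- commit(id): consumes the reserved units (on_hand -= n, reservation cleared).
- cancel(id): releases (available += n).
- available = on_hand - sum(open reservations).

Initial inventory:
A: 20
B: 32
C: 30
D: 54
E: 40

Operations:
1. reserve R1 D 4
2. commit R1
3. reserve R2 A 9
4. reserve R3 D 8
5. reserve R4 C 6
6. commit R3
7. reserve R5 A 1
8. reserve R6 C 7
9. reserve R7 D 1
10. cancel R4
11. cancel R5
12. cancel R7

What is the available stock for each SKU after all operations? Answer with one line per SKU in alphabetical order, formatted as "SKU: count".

Answer: A: 11
B: 32
C: 23
D: 42
E: 40

Derivation:
Step 1: reserve R1 D 4 -> on_hand[A=20 B=32 C=30 D=54 E=40] avail[A=20 B=32 C=30 D=50 E=40] open={R1}
Step 2: commit R1 -> on_hand[A=20 B=32 C=30 D=50 E=40] avail[A=20 B=32 C=30 D=50 E=40] open={}
Step 3: reserve R2 A 9 -> on_hand[A=20 B=32 C=30 D=50 E=40] avail[A=11 B=32 C=30 D=50 E=40] open={R2}
Step 4: reserve R3 D 8 -> on_hand[A=20 B=32 C=30 D=50 E=40] avail[A=11 B=32 C=30 D=42 E=40] open={R2,R3}
Step 5: reserve R4 C 6 -> on_hand[A=20 B=32 C=30 D=50 E=40] avail[A=11 B=32 C=24 D=42 E=40] open={R2,R3,R4}
Step 6: commit R3 -> on_hand[A=20 B=32 C=30 D=42 E=40] avail[A=11 B=32 C=24 D=42 E=40] open={R2,R4}
Step 7: reserve R5 A 1 -> on_hand[A=20 B=32 C=30 D=42 E=40] avail[A=10 B=32 C=24 D=42 E=40] open={R2,R4,R5}
Step 8: reserve R6 C 7 -> on_hand[A=20 B=32 C=30 D=42 E=40] avail[A=10 B=32 C=17 D=42 E=40] open={R2,R4,R5,R6}
Step 9: reserve R7 D 1 -> on_hand[A=20 B=32 C=30 D=42 E=40] avail[A=10 B=32 C=17 D=41 E=40] open={R2,R4,R5,R6,R7}
Step 10: cancel R4 -> on_hand[A=20 B=32 C=30 D=42 E=40] avail[A=10 B=32 C=23 D=41 E=40] open={R2,R5,R6,R7}
Step 11: cancel R5 -> on_hand[A=20 B=32 C=30 D=42 E=40] avail[A=11 B=32 C=23 D=41 E=40] open={R2,R6,R7}
Step 12: cancel R7 -> on_hand[A=20 B=32 C=30 D=42 E=40] avail[A=11 B=32 C=23 D=42 E=40] open={R2,R6}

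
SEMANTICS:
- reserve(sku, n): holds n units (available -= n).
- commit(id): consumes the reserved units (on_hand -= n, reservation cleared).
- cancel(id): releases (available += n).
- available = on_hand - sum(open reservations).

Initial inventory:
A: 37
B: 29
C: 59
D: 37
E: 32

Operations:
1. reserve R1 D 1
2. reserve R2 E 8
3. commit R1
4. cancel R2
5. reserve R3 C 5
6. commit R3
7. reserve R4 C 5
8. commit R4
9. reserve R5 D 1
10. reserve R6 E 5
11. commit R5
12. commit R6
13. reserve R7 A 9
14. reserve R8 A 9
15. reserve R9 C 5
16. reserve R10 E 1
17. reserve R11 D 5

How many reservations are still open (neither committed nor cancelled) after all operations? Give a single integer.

Step 1: reserve R1 D 1 -> on_hand[A=37 B=29 C=59 D=37 E=32] avail[A=37 B=29 C=59 D=36 E=32] open={R1}
Step 2: reserve R2 E 8 -> on_hand[A=37 B=29 C=59 D=37 E=32] avail[A=37 B=29 C=59 D=36 E=24] open={R1,R2}
Step 3: commit R1 -> on_hand[A=37 B=29 C=59 D=36 E=32] avail[A=37 B=29 C=59 D=36 E=24] open={R2}
Step 4: cancel R2 -> on_hand[A=37 B=29 C=59 D=36 E=32] avail[A=37 B=29 C=59 D=36 E=32] open={}
Step 5: reserve R3 C 5 -> on_hand[A=37 B=29 C=59 D=36 E=32] avail[A=37 B=29 C=54 D=36 E=32] open={R3}
Step 6: commit R3 -> on_hand[A=37 B=29 C=54 D=36 E=32] avail[A=37 B=29 C=54 D=36 E=32] open={}
Step 7: reserve R4 C 5 -> on_hand[A=37 B=29 C=54 D=36 E=32] avail[A=37 B=29 C=49 D=36 E=32] open={R4}
Step 8: commit R4 -> on_hand[A=37 B=29 C=49 D=36 E=32] avail[A=37 B=29 C=49 D=36 E=32] open={}
Step 9: reserve R5 D 1 -> on_hand[A=37 B=29 C=49 D=36 E=32] avail[A=37 B=29 C=49 D=35 E=32] open={R5}
Step 10: reserve R6 E 5 -> on_hand[A=37 B=29 C=49 D=36 E=32] avail[A=37 B=29 C=49 D=35 E=27] open={R5,R6}
Step 11: commit R5 -> on_hand[A=37 B=29 C=49 D=35 E=32] avail[A=37 B=29 C=49 D=35 E=27] open={R6}
Step 12: commit R6 -> on_hand[A=37 B=29 C=49 D=35 E=27] avail[A=37 B=29 C=49 D=35 E=27] open={}
Step 13: reserve R7 A 9 -> on_hand[A=37 B=29 C=49 D=35 E=27] avail[A=28 B=29 C=49 D=35 E=27] open={R7}
Step 14: reserve R8 A 9 -> on_hand[A=37 B=29 C=49 D=35 E=27] avail[A=19 B=29 C=49 D=35 E=27] open={R7,R8}
Step 15: reserve R9 C 5 -> on_hand[A=37 B=29 C=49 D=35 E=27] avail[A=19 B=29 C=44 D=35 E=27] open={R7,R8,R9}
Step 16: reserve R10 E 1 -> on_hand[A=37 B=29 C=49 D=35 E=27] avail[A=19 B=29 C=44 D=35 E=26] open={R10,R7,R8,R9}
Step 17: reserve R11 D 5 -> on_hand[A=37 B=29 C=49 D=35 E=27] avail[A=19 B=29 C=44 D=30 E=26] open={R10,R11,R7,R8,R9}
Open reservations: ['R10', 'R11', 'R7', 'R8', 'R9'] -> 5

Answer: 5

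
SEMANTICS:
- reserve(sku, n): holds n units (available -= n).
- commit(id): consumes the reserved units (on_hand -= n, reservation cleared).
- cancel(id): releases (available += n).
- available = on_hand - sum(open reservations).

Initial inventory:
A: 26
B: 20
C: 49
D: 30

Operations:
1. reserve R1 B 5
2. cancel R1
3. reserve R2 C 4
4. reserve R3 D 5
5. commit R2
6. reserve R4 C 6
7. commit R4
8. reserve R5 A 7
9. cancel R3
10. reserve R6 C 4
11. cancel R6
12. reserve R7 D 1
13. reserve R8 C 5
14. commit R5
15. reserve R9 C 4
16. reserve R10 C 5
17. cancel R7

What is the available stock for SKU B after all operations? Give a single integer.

Answer: 20

Derivation:
Step 1: reserve R1 B 5 -> on_hand[A=26 B=20 C=49 D=30] avail[A=26 B=15 C=49 D=30] open={R1}
Step 2: cancel R1 -> on_hand[A=26 B=20 C=49 D=30] avail[A=26 B=20 C=49 D=30] open={}
Step 3: reserve R2 C 4 -> on_hand[A=26 B=20 C=49 D=30] avail[A=26 B=20 C=45 D=30] open={R2}
Step 4: reserve R3 D 5 -> on_hand[A=26 B=20 C=49 D=30] avail[A=26 B=20 C=45 D=25] open={R2,R3}
Step 5: commit R2 -> on_hand[A=26 B=20 C=45 D=30] avail[A=26 B=20 C=45 D=25] open={R3}
Step 6: reserve R4 C 6 -> on_hand[A=26 B=20 C=45 D=30] avail[A=26 B=20 C=39 D=25] open={R3,R4}
Step 7: commit R4 -> on_hand[A=26 B=20 C=39 D=30] avail[A=26 B=20 C=39 D=25] open={R3}
Step 8: reserve R5 A 7 -> on_hand[A=26 B=20 C=39 D=30] avail[A=19 B=20 C=39 D=25] open={R3,R5}
Step 9: cancel R3 -> on_hand[A=26 B=20 C=39 D=30] avail[A=19 B=20 C=39 D=30] open={R5}
Step 10: reserve R6 C 4 -> on_hand[A=26 B=20 C=39 D=30] avail[A=19 B=20 C=35 D=30] open={R5,R6}
Step 11: cancel R6 -> on_hand[A=26 B=20 C=39 D=30] avail[A=19 B=20 C=39 D=30] open={R5}
Step 12: reserve R7 D 1 -> on_hand[A=26 B=20 C=39 D=30] avail[A=19 B=20 C=39 D=29] open={R5,R7}
Step 13: reserve R8 C 5 -> on_hand[A=26 B=20 C=39 D=30] avail[A=19 B=20 C=34 D=29] open={R5,R7,R8}
Step 14: commit R5 -> on_hand[A=19 B=20 C=39 D=30] avail[A=19 B=20 C=34 D=29] open={R7,R8}
Step 15: reserve R9 C 4 -> on_hand[A=19 B=20 C=39 D=30] avail[A=19 B=20 C=30 D=29] open={R7,R8,R9}
Step 16: reserve R10 C 5 -> on_hand[A=19 B=20 C=39 D=30] avail[A=19 B=20 C=25 D=29] open={R10,R7,R8,R9}
Step 17: cancel R7 -> on_hand[A=19 B=20 C=39 D=30] avail[A=19 B=20 C=25 D=30] open={R10,R8,R9}
Final available[B] = 20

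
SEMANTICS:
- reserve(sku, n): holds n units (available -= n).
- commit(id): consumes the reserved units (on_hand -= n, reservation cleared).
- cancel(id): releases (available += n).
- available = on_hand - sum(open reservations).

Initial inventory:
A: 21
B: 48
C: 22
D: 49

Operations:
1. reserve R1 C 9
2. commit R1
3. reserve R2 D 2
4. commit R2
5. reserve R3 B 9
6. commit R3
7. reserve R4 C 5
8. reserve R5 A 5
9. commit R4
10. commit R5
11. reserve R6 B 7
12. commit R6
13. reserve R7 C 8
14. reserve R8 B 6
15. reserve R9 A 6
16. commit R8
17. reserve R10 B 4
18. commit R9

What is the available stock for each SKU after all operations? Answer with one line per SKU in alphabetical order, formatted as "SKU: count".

Answer: A: 10
B: 22
C: 0
D: 47

Derivation:
Step 1: reserve R1 C 9 -> on_hand[A=21 B=48 C=22 D=49] avail[A=21 B=48 C=13 D=49] open={R1}
Step 2: commit R1 -> on_hand[A=21 B=48 C=13 D=49] avail[A=21 B=48 C=13 D=49] open={}
Step 3: reserve R2 D 2 -> on_hand[A=21 B=48 C=13 D=49] avail[A=21 B=48 C=13 D=47] open={R2}
Step 4: commit R2 -> on_hand[A=21 B=48 C=13 D=47] avail[A=21 B=48 C=13 D=47] open={}
Step 5: reserve R3 B 9 -> on_hand[A=21 B=48 C=13 D=47] avail[A=21 B=39 C=13 D=47] open={R3}
Step 6: commit R3 -> on_hand[A=21 B=39 C=13 D=47] avail[A=21 B=39 C=13 D=47] open={}
Step 7: reserve R4 C 5 -> on_hand[A=21 B=39 C=13 D=47] avail[A=21 B=39 C=8 D=47] open={R4}
Step 8: reserve R5 A 5 -> on_hand[A=21 B=39 C=13 D=47] avail[A=16 B=39 C=8 D=47] open={R4,R5}
Step 9: commit R4 -> on_hand[A=21 B=39 C=8 D=47] avail[A=16 B=39 C=8 D=47] open={R5}
Step 10: commit R5 -> on_hand[A=16 B=39 C=8 D=47] avail[A=16 B=39 C=8 D=47] open={}
Step 11: reserve R6 B 7 -> on_hand[A=16 B=39 C=8 D=47] avail[A=16 B=32 C=8 D=47] open={R6}
Step 12: commit R6 -> on_hand[A=16 B=32 C=8 D=47] avail[A=16 B=32 C=8 D=47] open={}
Step 13: reserve R7 C 8 -> on_hand[A=16 B=32 C=8 D=47] avail[A=16 B=32 C=0 D=47] open={R7}
Step 14: reserve R8 B 6 -> on_hand[A=16 B=32 C=8 D=47] avail[A=16 B=26 C=0 D=47] open={R7,R8}
Step 15: reserve R9 A 6 -> on_hand[A=16 B=32 C=8 D=47] avail[A=10 B=26 C=0 D=47] open={R7,R8,R9}
Step 16: commit R8 -> on_hand[A=16 B=26 C=8 D=47] avail[A=10 B=26 C=0 D=47] open={R7,R9}
Step 17: reserve R10 B 4 -> on_hand[A=16 B=26 C=8 D=47] avail[A=10 B=22 C=0 D=47] open={R10,R7,R9}
Step 18: commit R9 -> on_hand[A=10 B=26 C=8 D=47] avail[A=10 B=22 C=0 D=47] open={R10,R7}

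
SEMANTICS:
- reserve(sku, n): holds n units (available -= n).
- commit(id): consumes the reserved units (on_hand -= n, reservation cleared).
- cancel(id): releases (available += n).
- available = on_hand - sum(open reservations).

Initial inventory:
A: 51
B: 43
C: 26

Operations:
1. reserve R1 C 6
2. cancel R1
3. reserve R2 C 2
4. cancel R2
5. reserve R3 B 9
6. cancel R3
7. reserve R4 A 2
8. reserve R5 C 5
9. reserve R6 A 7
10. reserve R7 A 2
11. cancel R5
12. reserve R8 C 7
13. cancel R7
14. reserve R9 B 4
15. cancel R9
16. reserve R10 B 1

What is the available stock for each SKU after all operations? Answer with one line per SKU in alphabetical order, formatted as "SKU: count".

Step 1: reserve R1 C 6 -> on_hand[A=51 B=43 C=26] avail[A=51 B=43 C=20] open={R1}
Step 2: cancel R1 -> on_hand[A=51 B=43 C=26] avail[A=51 B=43 C=26] open={}
Step 3: reserve R2 C 2 -> on_hand[A=51 B=43 C=26] avail[A=51 B=43 C=24] open={R2}
Step 4: cancel R2 -> on_hand[A=51 B=43 C=26] avail[A=51 B=43 C=26] open={}
Step 5: reserve R3 B 9 -> on_hand[A=51 B=43 C=26] avail[A=51 B=34 C=26] open={R3}
Step 6: cancel R3 -> on_hand[A=51 B=43 C=26] avail[A=51 B=43 C=26] open={}
Step 7: reserve R4 A 2 -> on_hand[A=51 B=43 C=26] avail[A=49 B=43 C=26] open={R4}
Step 8: reserve R5 C 5 -> on_hand[A=51 B=43 C=26] avail[A=49 B=43 C=21] open={R4,R5}
Step 9: reserve R6 A 7 -> on_hand[A=51 B=43 C=26] avail[A=42 B=43 C=21] open={R4,R5,R6}
Step 10: reserve R7 A 2 -> on_hand[A=51 B=43 C=26] avail[A=40 B=43 C=21] open={R4,R5,R6,R7}
Step 11: cancel R5 -> on_hand[A=51 B=43 C=26] avail[A=40 B=43 C=26] open={R4,R6,R7}
Step 12: reserve R8 C 7 -> on_hand[A=51 B=43 C=26] avail[A=40 B=43 C=19] open={R4,R6,R7,R8}
Step 13: cancel R7 -> on_hand[A=51 B=43 C=26] avail[A=42 B=43 C=19] open={R4,R6,R8}
Step 14: reserve R9 B 4 -> on_hand[A=51 B=43 C=26] avail[A=42 B=39 C=19] open={R4,R6,R8,R9}
Step 15: cancel R9 -> on_hand[A=51 B=43 C=26] avail[A=42 B=43 C=19] open={R4,R6,R8}
Step 16: reserve R10 B 1 -> on_hand[A=51 B=43 C=26] avail[A=42 B=42 C=19] open={R10,R4,R6,R8}

Answer: A: 42
B: 42
C: 19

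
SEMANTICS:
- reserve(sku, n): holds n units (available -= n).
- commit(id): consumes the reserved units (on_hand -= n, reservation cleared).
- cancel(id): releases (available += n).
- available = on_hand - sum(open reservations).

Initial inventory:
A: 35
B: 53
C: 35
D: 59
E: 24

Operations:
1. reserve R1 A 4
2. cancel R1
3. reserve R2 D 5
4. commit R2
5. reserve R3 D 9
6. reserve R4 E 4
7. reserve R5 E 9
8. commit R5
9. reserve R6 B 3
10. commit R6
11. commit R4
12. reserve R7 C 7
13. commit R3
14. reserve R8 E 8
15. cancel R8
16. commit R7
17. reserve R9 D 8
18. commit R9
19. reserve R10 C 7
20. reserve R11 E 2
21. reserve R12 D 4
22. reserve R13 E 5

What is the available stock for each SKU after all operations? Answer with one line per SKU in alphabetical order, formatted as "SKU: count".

Step 1: reserve R1 A 4 -> on_hand[A=35 B=53 C=35 D=59 E=24] avail[A=31 B=53 C=35 D=59 E=24] open={R1}
Step 2: cancel R1 -> on_hand[A=35 B=53 C=35 D=59 E=24] avail[A=35 B=53 C=35 D=59 E=24] open={}
Step 3: reserve R2 D 5 -> on_hand[A=35 B=53 C=35 D=59 E=24] avail[A=35 B=53 C=35 D=54 E=24] open={R2}
Step 4: commit R2 -> on_hand[A=35 B=53 C=35 D=54 E=24] avail[A=35 B=53 C=35 D=54 E=24] open={}
Step 5: reserve R3 D 9 -> on_hand[A=35 B=53 C=35 D=54 E=24] avail[A=35 B=53 C=35 D=45 E=24] open={R3}
Step 6: reserve R4 E 4 -> on_hand[A=35 B=53 C=35 D=54 E=24] avail[A=35 B=53 C=35 D=45 E=20] open={R3,R4}
Step 7: reserve R5 E 9 -> on_hand[A=35 B=53 C=35 D=54 E=24] avail[A=35 B=53 C=35 D=45 E=11] open={R3,R4,R5}
Step 8: commit R5 -> on_hand[A=35 B=53 C=35 D=54 E=15] avail[A=35 B=53 C=35 D=45 E=11] open={R3,R4}
Step 9: reserve R6 B 3 -> on_hand[A=35 B=53 C=35 D=54 E=15] avail[A=35 B=50 C=35 D=45 E=11] open={R3,R4,R6}
Step 10: commit R6 -> on_hand[A=35 B=50 C=35 D=54 E=15] avail[A=35 B=50 C=35 D=45 E=11] open={R3,R4}
Step 11: commit R4 -> on_hand[A=35 B=50 C=35 D=54 E=11] avail[A=35 B=50 C=35 D=45 E=11] open={R3}
Step 12: reserve R7 C 7 -> on_hand[A=35 B=50 C=35 D=54 E=11] avail[A=35 B=50 C=28 D=45 E=11] open={R3,R7}
Step 13: commit R3 -> on_hand[A=35 B=50 C=35 D=45 E=11] avail[A=35 B=50 C=28 D=45 E=11] open={R7}
Step 14: reserve R8 E 8 -> on_hand[A=35 B=50 C=35 D=45 E=11] avail[A=35 B=50 C=28 D=45 E=3] open={R7,R8}
Step 15: cancel R8 -> on_hand[A=35 B=50 C=35 D=45 E=11] avail[A=35 B=50 C=28 D=45 E=11] open={R7}
Step 16: commit R7 -> on_hand[A=35 B=50 C=28 D=45 E=11] avail[A=35 B=50 C=28 D=45 E=11] open={}
Step 17: reserve R9 D 8 -> on_hand[A=35 B=50 C=28 D=45 E=11] avail[A=35 B=50 C=28 D=37 E=11] open={R9}
Step 18: commit R9 -> on_hand[A=35 B=50 C=28 D=37 E=11] avail[A=35 B=50 C=28 D=37 E=11] open={}
Step 19: reserve R10 C 7 -> on_hand[A=35 B=50 C=28 D=37 E=11] avail[A=35 B=50 C=21 D=37 E=11] open={R10}
Step 20: reserve R11 E 2 -> on_hand[A=35 B=50 C=28 D=37 E=11] avail[A=35 B=50 C=21 D=37 E=9] open={R10,R11}
Step 21: reserve R12 D 4 -> on_hand[A=35 B=50 C=28 D=37 E=11] avail[A=35 B=50 C=21 D=33 E=9] open={R10,R11,R12}
Step 22: reserve R13 E 5 -> on_hand[A=35 B=50 C=28 D=37 E=11] avail[A=35 B=50 C=21 D=33 E=4] open={R10,R11,R12,R13}

Answer: A: 35
B: 50
C: 21
D: 33
E: 4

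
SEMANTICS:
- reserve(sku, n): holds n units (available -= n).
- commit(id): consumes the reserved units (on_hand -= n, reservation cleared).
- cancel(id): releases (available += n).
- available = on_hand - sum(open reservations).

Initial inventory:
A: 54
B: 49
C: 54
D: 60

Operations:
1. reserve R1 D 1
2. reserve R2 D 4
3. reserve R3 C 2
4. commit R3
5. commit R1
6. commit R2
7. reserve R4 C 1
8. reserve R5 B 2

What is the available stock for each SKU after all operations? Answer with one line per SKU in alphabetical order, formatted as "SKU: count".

Answer: A: 54
B: 47
C: 51
D: 55

Derivation:
Step 1: reserve R1 D 1 -> on_hand[A=54 B=49 C=54 D=60] avail[A=54 B=49 C=54 D=59] open={R1}
Step 2: reserve R2 D 4 -> on_hand[A=54 B=49 C=54 D=60] avail[A=54 B=49 C=54 D=55] open={R1,R2}
Step 3: reserve R3 C 2 -> on_hand[A=54 B=49 C=54 D=60] avail[A=54 B=49 C=52 D=55] open={R1,R2,R3}
Step 4: commit R3 -> on_hand[A=54 B=49 C=52 D=60] avail[A=54 B=49 C=52 D=55] open={R1,R2}
Step 5: commit R1 -> on_hand[A=54 B=49 C=52 D=59] avail[A=54 B=49 C=52 D=55] open={R2}
Step 6: commit R2 -> on_hand[A=54 B=49 C=52 D=55] avail[A=54 B=49 C=52 D=55] open={}
Step 7: reserve R4 C 1 -> on_hand[A=54 B=49 C=52 D=55] avail[A=54 B=49 C=51 D=55] open={R4}
Step 8: reserve R5 B 2 -> on_hand[A=54 B=49 C=52 D=55] avail[A=54 B=47 C=51 D=55] open={R4,R5}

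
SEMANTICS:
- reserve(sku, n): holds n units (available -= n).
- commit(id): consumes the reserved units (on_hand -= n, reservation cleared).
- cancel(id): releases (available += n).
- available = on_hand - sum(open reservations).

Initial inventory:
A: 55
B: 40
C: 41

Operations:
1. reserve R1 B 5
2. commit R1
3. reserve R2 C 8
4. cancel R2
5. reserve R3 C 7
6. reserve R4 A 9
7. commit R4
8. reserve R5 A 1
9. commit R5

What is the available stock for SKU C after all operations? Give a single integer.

Step 1: reserve R1 B 5 -> on_hand[A=55 B=40 C=41] avail[A=55 B=35 C=41] open={R1}
Step 2: commit R1 -> on_hand[A=55 B=35 C=41] avail[A=55 B=35 C=41] open={}
Step 3: reserve R2 C 8 -> on_hand[A=55 B=35 C=41] avail[A=55 B=35 C=33] open={R2}
Step 4: cancel R2 -> on_hand[A=55 B=35 C=41] avail[A=55 B=35 C=41] open={}
Step 5: reserve R3 C 7 -> on_hand[A=55 B=35 C=41] avail[A=55 B=35 C=34] open={R3}
Step 6: reserve R4 A 9 -> on_hand[A=55 B=35 C=41] avail[A=46 B=35 C=34] open={R3,R4}
Step 7: commit R4 -> on_hand[A=46 B=35 C=41] avail[A=46 B=35 C=34] open={R3}
Step 8: reserve R5 A 1 -> on_hand[A=46 B=35 C=41] avail[A=45 B=35 C=34] open={R3,R5}
Step 9: commit R5 -> on_hand[A=45 B=35 C=41] avail[A=45 B=35 C=34] open={R3}
Final available[C] = 34

Answer: 34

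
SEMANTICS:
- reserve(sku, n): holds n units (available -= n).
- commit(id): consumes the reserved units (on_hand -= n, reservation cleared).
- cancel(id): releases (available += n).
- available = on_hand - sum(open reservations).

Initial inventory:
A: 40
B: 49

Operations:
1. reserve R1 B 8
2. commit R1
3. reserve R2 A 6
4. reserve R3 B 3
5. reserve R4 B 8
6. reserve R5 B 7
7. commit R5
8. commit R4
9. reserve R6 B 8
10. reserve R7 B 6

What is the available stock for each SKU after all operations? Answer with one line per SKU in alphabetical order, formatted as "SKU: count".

Answer: A: 34
B: 9

Derivation:
Step 1: reserve R1 B 8 -> on_hand[A=40 B=49] avail[A=40 B=41] open={R1}
Step 2: commit R1 -> on_hand[A=40 B=41] avail[A=40 B=41] open={}
Step 3: reserve R2 A 6 -> on_hand[A=40 B=41] avail[A=34 B=41] open={R2}
Step 4: reserve R3 B 3 -> on_hand[A=40 B=41] avail[A=34 B=38] open={R2,R3}
Step 5: reserve R4 B 8 -> on_hand[A=40 B=41] avail[A=34 B=30] open={R2,R3,R4}
Step 6: reserve R5 B 7 -> on_hand[A=40 B=41] avail[A=34 B=23] open={R2,R3,R4,R5}
Step 7: commit R5 -> on_hand[A=40 B=34] avail[A=34 B=23] open={R2,R3,R4}
Step 8: commit R4 -> on_hand[A=40 B=26] avail[A=34 B=23] open={R2,R3}
Step 9: reserve R6 B 8 -> on_hand[A=40 B=26] avail[A=34 B=15] open={R2,R3,R6}
Step 10: reserve R7 B 6 -> on_hand[A=40 B=26] avail[A=34 B=9] open={R2,R3,R6,R7}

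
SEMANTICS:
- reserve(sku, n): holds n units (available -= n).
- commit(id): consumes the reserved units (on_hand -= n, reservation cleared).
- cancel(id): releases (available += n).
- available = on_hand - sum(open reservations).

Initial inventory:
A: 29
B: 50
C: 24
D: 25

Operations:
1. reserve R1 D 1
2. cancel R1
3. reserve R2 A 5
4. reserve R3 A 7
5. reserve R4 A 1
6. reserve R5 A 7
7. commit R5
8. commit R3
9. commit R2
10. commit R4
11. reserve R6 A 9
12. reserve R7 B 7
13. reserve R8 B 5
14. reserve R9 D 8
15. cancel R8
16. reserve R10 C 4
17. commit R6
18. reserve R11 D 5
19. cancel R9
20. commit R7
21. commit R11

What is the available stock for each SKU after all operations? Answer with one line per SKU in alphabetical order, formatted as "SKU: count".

Answer: A: 0
B: 43
C: 20
D: 20

Derivation:
Step 1: reserve R1 D 1 -> on_hand[A=29 B=50 C=24 D=25] avail[A=29 B=50 C=24 D=24] open={R1}
Step 2: cancel R1 -> on_hand[A=29 B=50 C=24 D=25] avail[A=29 B=50 C=24 D=25] open={}
Step 3: reserve R2 A 5 -> on_hand[A=29 B=50 C=24 D=25] avail[A=24 B=50 C=24 D=25] open={R2}
Step 4: reserve R3 A 7 -> on_hand[A=29 B=50 C=24 D=25] avail[A=17 B=50 C=24 D=25] open={R2,R3}
Step 5: reserve R4 A 1 -> on_hand[A=29 B=50 C=24 D=25] avail[A=16 B=50 C=24 D=25] open={R2,R3,R4}
Step 6: reserve R5 A 7 -> on_hand[A=29 B=50 C=24 D=25] avail[A=9 B=50 C=24 D=25] open={R2,R3,R4,R5}
Step 7: commit R5 -> on_hand[A=22 B=50 C=24 D=25] avail[A=9 B=50 C=24 D=25] open={R2,R3,R4}
Step 8: commit R3 -> on_hand[A=15 B=50 C=24 D=25] avail[A=9 B=50 C=24 D=25] open={R2,R4}
Step 9: commit R2 -> on_hand[A=10 B=50 C=24 D=25] avail[A=9 B=50 C=24 D=25] open={R4}
Step 10: commit R4 -> on_hand[A=9 B=50 C=24 D=25] avail[A=9 B=50 C=24 D=25] open={}
Step 11: reserve R6 A 9 -> on_hand[A=9 B=50 C=24 D=25] avail[A=0 B=50 C=24 D=25] open={R6}
Step 12: reserve R7 B 7 -> on_hand[A=9 B=50 C=24 D=25] avail[A=0 B=43 C=24 D=25] open={R6,R7}
Step 13: reserve R8 B 5 -> on_hand[A=9 B=50 C=24 D=25] avail[A=0 B=38 C=24 D=25] open={R6,R7,R8}
Step 14: reserve R9 D 8 -> on_hand[A=9 B=50 C=24 D=25] avail[A=0 B=38 C=24 D=17] open={R6,R7,R8,R9}
Step 15: cancel R8 -> on_hand[A=9 B=50 C=24 D=25] avail[A=0 B=43 C=24 D=17] open={R6,R7,R9}
Step 16: reserve R10 C 4 -> on_hand[A=9 B=50 C=24 D=25] avail[A=0 B=43 C=20 D=17] open={R10,R6,R7,R9}
Step 17: commit R6 -> on_hand[A=0 B=50 C=24 D=25] avail[A=0 B=43 C=20 D=17] open={R10,R7,R9}
Step 18: reserve R11 D 5 -> on_hand[A=0 B=50 C=24 D=25] avail[A=0 B=43 C=20 D=12] open={R10,R11,R7,R9}
Step 19: cancel R9 -> on_hand[A=0 B=50 C=24 D=25] avail[A=0 B=43 C=20 D=20] open={R10,R11,R7}
Step 20: commit R7 -> on_hand[A=0 B=43 C=24 D=25] avail[A=0 B=43 C=20 D=20] open={R10,R11}
Step 21: commit R11 -> on_hand[A=0 B=43 C=24 D=20] avail[A=0 B=43 C=20 D=20] open={R10}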